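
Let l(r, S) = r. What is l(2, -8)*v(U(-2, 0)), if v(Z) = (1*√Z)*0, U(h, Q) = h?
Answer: 0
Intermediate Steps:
v(Z) = 0 (v(Z) = √Z*0 = 0)
l(2, -8)*v(U(-2, 0)) = 2*0 = 0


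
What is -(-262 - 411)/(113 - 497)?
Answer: -673/384 ≈ -1.7526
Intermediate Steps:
-(-262 - 411)/(113 - 497) = -(-673)/(-384) = -(-673)*(-1)/384 = -1*673/384 = -673/384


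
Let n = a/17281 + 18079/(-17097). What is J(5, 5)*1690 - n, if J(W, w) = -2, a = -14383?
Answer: -998073679310/295453257 ≈ -3378.1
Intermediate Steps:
n = -558329350/295453257 (n = -14383/17281 + 18079/(-17097) = -14383*1/17281 + 18079*(-1/17097) = -14383/17281 - 18079/17097 = -558329350/295453257 ≈ -1.8897)
J(5, 5)*1690 - n = -2*1690 - 1*(-558329350/295453257) = -3380 + 558329350/295453257 = -998073679310/295453257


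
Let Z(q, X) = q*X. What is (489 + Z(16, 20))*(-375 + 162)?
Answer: -172317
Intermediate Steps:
Z(q, X) = X*q
(489 + Z(16, 20))*(-375 + 162) = (489 + 20*16)*(-375 + 162) = (489 + 320)*(-213) = 809*(-213) = -172317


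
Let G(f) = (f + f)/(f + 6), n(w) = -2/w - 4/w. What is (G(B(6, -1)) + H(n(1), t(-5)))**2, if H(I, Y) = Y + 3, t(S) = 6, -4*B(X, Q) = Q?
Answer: 51529/625 ≈ 82.446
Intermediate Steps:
B(X, Q) = -Q/4
n(w) = -6/w
H(I, Y) = 3 + Y
G(f) = 2*f/(6 + f) (G(f) = (2*f)/(6 + f) = 2*f/(6 + f))
(G(B(6, -1)) + H(n(1), t(-5)))**2 = (2*(-1/4*(-1))/(6 - 1/4*(-1)) + (3 + 6))**2 = (2*(1/4)/(6 + 1/4) + 9)**2 = (2*(1/4)/(25/4) + 9)**2 = (2*(1/4)*(4/25) + 9)**2 = (2/25 + 9)**2 = (227/25)**2 = 51529/625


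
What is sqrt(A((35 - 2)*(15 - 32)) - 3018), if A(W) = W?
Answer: I*sqrt(3579) ≈ 59.825*I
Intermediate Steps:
sqrt(A((35 - 2)*(15 - 32)) - 3018) = sqrt((35 - 2)*(15 - 32) - 3018) = sqrt(33*(-17) - 3018) = sqrt(-561 - 3018) = sqrt(-3579) = I*sqrt(3579)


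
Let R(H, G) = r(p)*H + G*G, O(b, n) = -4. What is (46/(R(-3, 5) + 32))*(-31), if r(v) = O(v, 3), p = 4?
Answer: -62/3 ≈ -20.667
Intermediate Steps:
r(v) = -4
R(H, G) = G² - 4*H (R(H, G) = -4*H + G*G = -4*H + G² = G² - 4*H)
(46/(R(-3, 5) + 32))*(-31) = (46/((5² - 4*(-3)) + 32))*(-31) = (46/((25 + 12) + 32))*(-31) = (46/(37 + 32))*(-31) = (46/69)*(-31) = (46*(1/69))*(-31) = (⅔)*(-31) = -62/3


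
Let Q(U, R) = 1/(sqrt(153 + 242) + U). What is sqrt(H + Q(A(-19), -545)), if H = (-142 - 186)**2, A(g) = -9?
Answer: sqrt(107584 - 1/(9 - sqrt(395))) ≈ 328.00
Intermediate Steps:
Q(U, R) = 1/(U + sqrt(395)) (Q(U, R) = 1/(sqrt(395) + U) = 1/(U + sqrt(395)))
H = 107584 (H = (-328)**2 = 107584)
sqrt(H + Q(A(-19), -545)) = sqrt(107584 + 1/(-9 + sqrt(395)))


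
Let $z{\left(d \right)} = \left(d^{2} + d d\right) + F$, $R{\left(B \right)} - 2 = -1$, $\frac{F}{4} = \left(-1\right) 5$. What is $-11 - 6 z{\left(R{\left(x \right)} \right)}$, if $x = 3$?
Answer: $97$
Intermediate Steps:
$F = -20$ ($F = 4 \left(\left(-1\right) 5\right) = 4 \left(-5\right) = -20$)
$R{\left(B \right)} = 1$ ($R{\left(B \right)} = 2 - 1 = 1$)
$z{\left(d \right)} = -20 + 2 d^{2}$ ($z{\left(d \right)} = \left(d^{2} + d d\right) - 20 = \left(d^{2} + d^{2}\right) - 20 = 2 d^{2} - 20 = -20 + 2 d^{2}$)
$-11 - 6 z{\left(R{\left(x \right)} \right)} = -11 - 6 \left(-20 + 2 \cdot 1^{2}\right) = -11 - 6 \left(-20 + 2 \cdot 1\right) = -11 - 6 \left(-20 + 2\right) = -11 - -108 = -11 + 108 = 97$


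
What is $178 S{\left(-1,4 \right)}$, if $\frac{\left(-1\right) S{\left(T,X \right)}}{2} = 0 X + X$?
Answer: $-1424$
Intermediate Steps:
$S{\left(T,X \right)} = - 2 X$ ($S{\left(T,X \right)} = - 2 \left(0 X + X\right) = - 2 \left(0 + X\right) = - 2 X$)
$178 S{\left(-1,4 \right)} = 178 \left(\left(-2\right) 4\right) = 178 \left(-8\right) = -1424$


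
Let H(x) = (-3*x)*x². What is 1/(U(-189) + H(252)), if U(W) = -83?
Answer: -1/48009107 ≈ -2.0829e-8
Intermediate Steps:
H(x) = -3*x³
1/(U(-189) + H(252)) = 1/(-83 - 3*252³) = 1/(-83 - 3*16003008) = 1/(-83 - 48009024) = 1/(-48009107) = -1/48009107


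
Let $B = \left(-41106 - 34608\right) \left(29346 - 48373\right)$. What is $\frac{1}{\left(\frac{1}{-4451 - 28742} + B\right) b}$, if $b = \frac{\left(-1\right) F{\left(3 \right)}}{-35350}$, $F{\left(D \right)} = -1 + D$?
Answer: $\frac{586686275}{47818176957653} \approx 1.2269 \cdot 10^{-5}$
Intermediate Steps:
$B = 1440610278$ ($B = \left(-75714\right) \left(-19027\right) = 1440610278$)
$b = \frac{1}{17675}$ ($b = \frac{\left(-1\right) \left(-1 + 3\right)}{-35350} = \left(-1\right) 2 \left(- \frac{1}{35350}\right) = \left(-2\right) \left(- \frac{1}{35350}\right) = \frac{1}{17675} \approx 5.6577 \cdot 10^{-5}$)
$\frac{1}{\left(\frac{1}{-4451 - 28742} + B\right) b} = \frac{\frac{1}{\frac{1}{17675}}}{\frac{1}{-4451 - 28742} + 1440610278} = \frac{1}{\frac{1}{-4451 - 28742} + 1440610278} \cdot 17675 = \frac{1}{\frac{1}{-33193} + 1440610278} \cdot 17675 = \frac{1}{- \frac{1}{33193} + 1440610278} \cdot 17675 = \frac{1}{\frac{47818176957653}{33193}} \cdot 17675 = \frac{33193}{47818176957653} \cdot 17675 = \frac{586686275}{47818176957653}$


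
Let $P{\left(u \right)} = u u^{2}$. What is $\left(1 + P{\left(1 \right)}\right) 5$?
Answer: $10$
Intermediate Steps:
$P{\left(u \right)} = u^{3}$
$\left(1 + P{\left(1 \right)}\right) 5 = \left(1 + 1^{3}\right) 5 = \left(1 + 1\right) 5 = 2 \cdot 5 = 10$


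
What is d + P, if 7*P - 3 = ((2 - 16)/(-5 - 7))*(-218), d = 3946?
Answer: 82112/21 ≈ 3910.1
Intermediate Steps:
P = -754/21 (P = 3/7 + (((2 - 16)/(-5 - 7))*(-218))/7 = 3/7 + (-14/(-12)*(-218))/7 = 3/7 + (-14*(-1/12)*(-218))/7 = 3/7 + ((7/6)*(-218))/7 = 3/7 + (1/7)*(-763/3) = 3/7 - 109/3 = -754/21 ≈ -35.905)
d + P = 3946 - 754/21 = 82112/21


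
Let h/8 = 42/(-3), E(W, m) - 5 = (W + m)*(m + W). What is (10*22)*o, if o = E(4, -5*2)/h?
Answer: -2255/28 ≈ -80.536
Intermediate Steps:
E(W, m) = 5 + (W + m)² (E(W, m) = 5 + (W + m)*(m + W) = 5 + (W + m)*(W + m) = 5 + (W + m)²)
h = -112 (h = 8*(42/(-3)) = 8*(42*(-⅓)) = 8*(-14) = -112)
o = -41/112 (o = (5 + (4 - 5*2)²)/(-112) = (5 + (4 - 10)²)*(-1/112) = (5 + (-6)²)*(-1/112) = (5 + 36)*(-1/112) = 41*(-1/112) = -41/112 ≈ -0.36607)
(10*22)*o = (10*22)*(-41/112) = 220*(-41/112) = -2255/28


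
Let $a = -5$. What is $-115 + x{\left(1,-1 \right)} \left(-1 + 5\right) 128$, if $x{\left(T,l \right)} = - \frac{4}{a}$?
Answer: $\frac{1473}{5} \approx 294.6$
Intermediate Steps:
$x{\left(T,l \right)} = \frac{4}{5}$ ($x{\left(T,l \right)} = - \frac{4}{-5} = \left(-4\right) \left(- \frac{1}{5}\right) = \frac{4}{5}$)
$-115 + x{\left(1,-1 \right)} \left(-1 + 5\right) 128 = -115 + \frac{4 \left(-1 + 5\right)}{5} \cdot 128 = -115 + \frac{4}{5} \cdot 4 \cdot 128 = -115 + \frac{16}{5} \cdot 128 = -115 + \frac{2048}{5} = \frac{1473}{5}$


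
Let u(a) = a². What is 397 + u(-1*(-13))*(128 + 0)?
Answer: 22029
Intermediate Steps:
397 + u(-1*(-13))*(128 + 0) = 397 + (-1*(-13))²*(128 + 0) = 397 + 13²*128 = 397 + 169*128 = 397 + 21632 = 22029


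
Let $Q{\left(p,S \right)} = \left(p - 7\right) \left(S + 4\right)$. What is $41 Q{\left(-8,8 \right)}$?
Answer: $-7380$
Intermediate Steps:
$Q{\left(p,S \right)} = \left(-7 + p\right) \left(4 + S\right)$
$41 Q{\left(-8,8 \right)} = 41 \left(-28 - 56 + 4 \left(-8\right) + 8 \left(-8\right)\right) = 41 \left(-28 - 56 - 32 - 64\right) = 41 \left(-180\right) = -7380$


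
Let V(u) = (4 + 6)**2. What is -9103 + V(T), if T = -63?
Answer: -9003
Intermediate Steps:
V(u) = 100 (V(u) = 10**2 = 100)
-9103 + V(T) = -9103 + 100 = -9003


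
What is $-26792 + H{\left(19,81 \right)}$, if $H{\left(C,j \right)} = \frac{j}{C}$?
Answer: $- \frac{508967}{19} \approx -26788.0$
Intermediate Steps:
$-26792 + H{\left(19,81 \right)} = -26792 + \frac{81}{19} = - \frac{508967}{19}$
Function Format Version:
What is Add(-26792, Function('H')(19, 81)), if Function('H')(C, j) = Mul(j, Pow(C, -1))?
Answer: Rational(-508967, 19) ≈ -26788.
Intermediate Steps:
Add(-26792, Function('H')(19, 81)) = Add(-26792, Mul(81, Pow(19, -1))) = Add(-26792, Mul(81, Rational(1, 19))) = Add(-26792, Rational(81, 19)) = Rational(-508967, 19)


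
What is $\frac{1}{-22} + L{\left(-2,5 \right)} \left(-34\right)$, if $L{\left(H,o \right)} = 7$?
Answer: $- \frac{5237}{22} \approx -238.05$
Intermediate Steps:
$\frac{1}{-22} + L{\left(-2,5 \right)} \left(-34\right) = \frac{1}{-22} + 7 \left(-34\right) = - \frac{1}{22} - 238 = - \frac{5237}{22}$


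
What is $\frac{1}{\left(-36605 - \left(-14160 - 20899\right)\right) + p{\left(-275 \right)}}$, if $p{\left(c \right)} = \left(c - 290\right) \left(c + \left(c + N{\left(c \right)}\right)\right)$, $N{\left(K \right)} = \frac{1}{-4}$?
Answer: $\frac{4}{1237381} \approx 3.2326 \cdot 10^{-6}$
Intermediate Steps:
$N{\left(K \right)} = - \frac{1}{4}$
$p{\left(c \right)} = \left(-290 + c\right) \left(- \frac{1}{4} + 2 c\right)$ ($p{\left(c \right)} = \left(c - 290\right) \left(c + \left(c - \frac{1}{4}\right)\right) = \left(-290 + c\right) \left(c + \left(- \frac{1}{4} + c\right)\right) = \left(-290 + c\right) \left(- \frac{1}{4} + 2 c\right)$)
$\frac{1}{\left(-36605 - \left(-14160 - 20899\right)\right) + p{\left(-275 \right)}} = \frac{1}{\left(-36605 - \left(-14160 - 20899\right)\right) + \left(\frac{145}{2} + 2 \left(-275\right)^{2} - - \frac{638275}{4}\right)} = \frac{1}{\left(-36605 - \left(-14160 - 20899\right)\right) + \left(\frac{145}{2} + 2 \cdot 75625 + \frac{638275}{4}\right)} = \frac{1}{\left(-36605 - -35059\right) + \left(\frac{145}{2} + 151250 + \frac{638275}{4}\right)} = \frac{1}{\left(-36605 + 35059\right) + \frac{1243565}{4}} = \frac{1}{-1546 + \frac{1243565}{4}} = \frac{1}{\frac{1237381}{4}} = \frac{4}{1237381}$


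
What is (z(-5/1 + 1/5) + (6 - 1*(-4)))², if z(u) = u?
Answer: 676/25 ≈ 27.040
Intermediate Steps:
(z(-5/1 + 1/5) + (6 - 1*(-4)))² = ((-5/1 + 1/5) + (6 - 1*(-4)))² = ((-5*1 + 1*(⅕)) + (6 + 4))² = ((-5 + ⅕) + 10)² = (-24/5 + 10)² = (26/5)² = 676/25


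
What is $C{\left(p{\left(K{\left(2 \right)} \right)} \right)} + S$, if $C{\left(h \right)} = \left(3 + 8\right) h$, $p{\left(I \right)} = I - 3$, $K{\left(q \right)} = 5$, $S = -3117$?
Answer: $-3095$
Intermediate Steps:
$p{\left(I \right)} = -3 + I$ ($p{\left(I \right)} = I - 3 = -3 + I$)
$C{\left(h \right)} = 11 h$
$C{\left(p{\left(K{\left(2 \right)} \right)} \right)} + S = 11 \left(-3 + 5\right) - 3117 = 11 \cdot 2 - 3117 = 22 - 3117 = -3095$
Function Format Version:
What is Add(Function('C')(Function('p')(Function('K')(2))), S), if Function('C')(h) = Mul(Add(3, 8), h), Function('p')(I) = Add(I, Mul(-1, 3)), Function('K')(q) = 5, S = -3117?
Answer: -3095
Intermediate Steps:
Function('p')(I) = Add(-3, I) (Function('p')(I) = Add(I, -3) = Add(-3, I))
Function('C')(h) = Mul(11, h)
Add(Function('C')(Function('p')(Function('K')(2))), S) = Add(Mul(11, Add(-3, 5)), -3117) = Add(Mul(11, 2), -3117) = Add(22, -3117) = -3095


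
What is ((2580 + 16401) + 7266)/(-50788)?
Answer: -26247/50788 ≈ -0.51680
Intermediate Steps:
((2580 + 16401) + 7266)/(-50788) = (18981 + 7266)*(-1/50788) = 26247*(-1/50788) = -26247/50788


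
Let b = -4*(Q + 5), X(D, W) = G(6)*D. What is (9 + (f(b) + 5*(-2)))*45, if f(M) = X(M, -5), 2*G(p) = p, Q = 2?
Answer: -3825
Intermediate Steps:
G(p) = p/2
X(D, W) = 3*D (X(D, W) = ((½)*6)*D = 3*D)
b = -28 (b = -4*(2 + 5) = -4*7 = -28)
f(M) = 3*M
(9 + (f(b) + 5*(-2)))*45 = (9 + (3*(-28) + 5*(-2)))*45 = (9 + (-84 - 10))*45 = (9 - 94)*45 = -85*45 = -3825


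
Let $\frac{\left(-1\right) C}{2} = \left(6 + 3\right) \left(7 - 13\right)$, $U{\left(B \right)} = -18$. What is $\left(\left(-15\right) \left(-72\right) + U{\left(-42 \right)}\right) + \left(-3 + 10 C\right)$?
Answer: $2139$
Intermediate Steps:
$C = 108$ ($C = - 2 \left(6 + 3\right) \left(7 - 13\right) = - 2 \cdot 9 \left(-6\right) = \left(-2\right) \left(-54\right) = 108$)
$\left(\left(-15\right) \left(-72\right) + U{\left(-42 \right)}\right) + \left(-3 + 10 C\right) = \left(\left(-15\right) \left(-72\right) - 18\right) + \left(-3 + 10 \cdot 108\right) = \left(1080 - 18\right) + \left(-3 + 1080\right) = 1062 + 1077 = 2139$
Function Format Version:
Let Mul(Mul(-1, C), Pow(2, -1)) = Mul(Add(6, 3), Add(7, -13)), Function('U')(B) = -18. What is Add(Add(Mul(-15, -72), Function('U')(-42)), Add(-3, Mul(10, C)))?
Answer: 2139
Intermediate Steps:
C = 108 (C = Mul(-2, Mul(Add(6, 3), Add(7, -13))) = Mul(-2, Mul(9, -6)) = Mul(-2, -54) = 108)
Add(Add(Mul(-15, -72), Function('U')(-42)), Add(-3, Mul(10, C))) = Add(Add(Mul(-15, -72), -18), Add(-3, Mul(10, 108))) = Add(Add(1080, -18), Add(-3, 1080)) = Add(1062, 1077) = 2139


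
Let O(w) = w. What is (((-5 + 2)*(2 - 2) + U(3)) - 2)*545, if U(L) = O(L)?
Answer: 545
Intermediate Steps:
U(L) = L
(((-5 + 2)*(2 - 2) + U(3)) - 2)*545 = (((-5 + 2)*(2 - 2) + 3) - 2)*545 = ((-3*0 + 3) - 2)*545 = ((0 + 3) - 2)*545 = (3 - 2)*545 = 1*545 = 545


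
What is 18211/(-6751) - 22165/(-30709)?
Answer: -409605684/207316459 ≈ -1.9757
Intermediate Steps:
18211/(-6751) - 22165/(-30709) = 18211*(-1/6751) - 22165*(-1/30709) = -18211/6751 + 22165/30709 = -409605684/207316459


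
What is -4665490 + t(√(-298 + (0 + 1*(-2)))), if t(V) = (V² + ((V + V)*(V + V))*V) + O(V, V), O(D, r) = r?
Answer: -4665790 - 11990*I*√3 ≈ -4.6658e+6 - 20767.0*I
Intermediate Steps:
t(V) = V + V² + 4*V³ (t(V) = (V² + ((V + V)*(V + V))*V) + V = (V² + ((2*V)*(2*V))*V) + V = (V² + (4*V²)*V) + V = (V² + 4*V³) + V = V + V² + 4*V³)
-4665490 + t(√(-298 + (0 + 1*(-2)))) = -4665490 + √(-298 + (0 + 1*(-2)))*(1 + √(-298 + (0 + 1*(-2))) + 4*(√(-298 + (0 + 1*(-2))))²) = -4665490 + √(-298 + (0 - 2))*(1 + √(-298 + (0 - 2)) + 4*(√(-298 + (0 - 2)))²) = -4665490 + √(-298 - 2)*(1 + √(-298 - 2) + 4*(√(-298 - 2))²) = -4665490 + √(-300)*(1 + √(-300) + 4*(√(-300))²) = -4665490 + (10*I*√3)*(1 + 10*I*√3 + 4*(10*I*√3)²) = -4665490 + (10*I*√3)*(1 + 10*I*√3 + 4*(-300)) = -4665490 + (10*I*√3)*(1 + 10*I*√3 - 1200) = -4665490 + (10*I*√3)*(-1199 + 10*I*√3) = -4665490 + 10*I*√3*(-1199 + 10*I*√3)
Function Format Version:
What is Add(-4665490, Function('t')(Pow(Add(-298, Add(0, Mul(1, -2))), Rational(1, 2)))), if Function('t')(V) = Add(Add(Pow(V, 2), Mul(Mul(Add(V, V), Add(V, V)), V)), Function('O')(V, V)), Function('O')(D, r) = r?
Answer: Add(-4665790, Mul(-11990, I, Pow(3, Rational(1, 2)))) ≈ Add(-4.6658e+6, Mul(-20767., I))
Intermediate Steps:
Function('t')(V) = Add(V, Pow(V, 2), Mul(4, Pow(V, 3))) (Function('t')(V) = Add(Add(Pow(V, 2), Mul(Mul(Add(V, V), Add(V, V)), V)), V) = Add(Add(Pow(V, 2), Mul(Mul(Mul(2, V), Mul(2, V)), V)), V) = Add(Add(Pow(V, 2), Mul(Mul(4, Pow(V, 2)), V)), V) = Add(Add(Pow(V, 2), Mul(4, Pow(V, 3))), V) = Add(V, Pow(V, 2), Mul(4, Pow(V, 3))))
Add(-4665490, Function('t')(Pow(Add(-298, Add(0, Mul(1, -2))), Rational(1, 2)))) = Add(-4665490, Mul(Pow(Add(-298, Add(0, Mul(1, -2))), Rational(1, 2)), Add(1, Pow(Add(-298, Add(0, Mul(1, -2))), Rational(1, 2)), Mul(4, Pow(Pow(Add(-298, Add(0, Mul(1, -2))), Rational(1, 2)), 2))))) = Add(-4665490, Mul(Pow(Add(-298, Add(0, -2)), Rational(1, 2)), Add(1, Pow(Add(-298, Add(0, -2)), Rational(1, 2)), Mul(4, Pow(Pow(Add(-298, Add(0, -2)), Rational(1, 2)), 2))))) = Add(-4665490, Mul(Pow(Add(-298, -2), Rational(1, 2)), Add(1, Pow(Add(-298, -2), Rational(1, 2)), Mul(4, Pow(Pow(Add(-298, -2), Rational(1, 2)), 2))))) = Add(-4665490, Mul(Pow(-300, Rational(1, 2)), Add(1, Pow(-300, Rational(1, 2)), Mul(4, Pow(Pow(-300, Rational(1, 2)), 2))))) = Add(-4665490, Mul(Mul(10, I, Pow(3, Rational(1, 2))), Add(1, Mul(10, I, Pow(3, Rational(1, 2))), Mul(4, Pow(Mul(10, I, Pow(3, Rational(1, 2))), 2))))) = Add(-4665490, Mul(Mul(10, I, Pow(3, Rational(1, 2))), Add(1, Mul(10, I, Pow(3, Rational(1, 2))), Mul(4, -300)))) = Add(-4665490, Mul(Mul(10, I, Pow(3, Rational(1, 2))), Add(1, Mul(10, I, Pow(3, Rational(1, 2))), -1200))) = Add(-4665490, Mul(Mul(10, I, Pow(3, Rational(1, 2))), Add(-1199, Mul(10, I, Pow(3, Rational(1, 2)))))) = Add(-4665490, Mul(10, I, Pow(3, Rational(1, 2)), Add(-1199, Mul(10, I, Pow(3, Rational(1, 2))))))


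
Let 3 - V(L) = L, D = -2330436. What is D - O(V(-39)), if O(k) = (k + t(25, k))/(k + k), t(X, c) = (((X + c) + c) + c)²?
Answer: -195779467/84 ≈ -2.3307e+6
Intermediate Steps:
V(L) = 3 - L
t(X, c) = (X + 3*c)² (t(X, c) = ((X + 2*c) + c)² = (X + 3*c)²)
O(k) = (k + (25 + 3*k)²)/(2*k) (O(k) = (k + (25 + 3*k)²)/(k + k) = (k + (25 + 3*k)²)/((2*k)) = (k + (25 + 3*k)²)*(1/(2*k)) = (k + (25 + 3*k)²)/(2*k))
D - O(V(-39)) = -2330436 - ((3 - 1*(-39)) + (25 + 3*(3 - 1*(-39)))²)/(2*(3 - 1*(-39))) = -2330436 - ((3 + 39) + (25 + 3*(3 + 39))²)/(2*(3 + 39)) = -2330436 - (42 + (25 + 3*42)²)/(2*42) = -2330436 - (42 + (25 + 126)²)/(2*42) = -2330436 - (42 + 151²)/(2*42) = -2330436 - (42 + 22801)/(2*42) = -2330436 - 22843/(2*42) = -2330436 - 1*22843/84 = -2330436 - 22843/84 = -195779467/84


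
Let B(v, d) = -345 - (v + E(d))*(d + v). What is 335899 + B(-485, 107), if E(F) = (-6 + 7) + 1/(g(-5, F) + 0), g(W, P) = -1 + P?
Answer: 8088095/53 ≈ 1.5261e+5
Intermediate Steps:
E(F) = 1 + 1/(-1 + F) (E(F) = (-6 + 7) + 1/((-1 + F) + 0) = 1 + 1/(-1 + F))
B(v, d) = -345 - (d + v)*(v + d/(-1 + d)) (B(v, d) = -345 - (v + d/(-1 + d))*(d + v) = -345 - (d + v)*(v + d/(-1 + d)))
335899 + B(-485, 107) = 335899 + (-1*107² + (-1 + 107)*(-345 - 1*(-485)² - 1*107*(-485)) - 1*107*(-485))/(-1 + 107) = 335899 + (-1*11449 + 106*(-345 - 1*235225 + 51895) + 51895)/106 = 335899 + (-11449 + 106*(-345 - 235225 + 51895) + 51895)/106 = 335899 + (-11449 + 106*(-183675) + 51895)/106 = 335899 + (-11449 - 19469550 + 51895)/106 = 335899 + (1/106)*(-19429104) = 335899 - 9714552/53 = 8088095/53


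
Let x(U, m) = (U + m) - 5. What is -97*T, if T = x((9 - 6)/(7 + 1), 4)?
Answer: 485/8 ≈ 60.625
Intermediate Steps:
x(U, m) = -5 + U + m
T = -5/8 (T = -5 + (9 - 6)/(7 + 1) + 4 = -5 + 3/8 + 4 = -5/8 ≈ -0.62500)
-97*T = -97*(-5/8) = 485/8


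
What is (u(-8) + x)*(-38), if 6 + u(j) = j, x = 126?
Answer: -4256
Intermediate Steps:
u(j) = -6 + j
(u(-8) + x)*(-38) = ((-6 - 8) + 126)*(-38) = (-14 + 126)*(-38) = 112*(-38) = -4256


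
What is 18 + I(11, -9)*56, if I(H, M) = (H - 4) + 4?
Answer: 634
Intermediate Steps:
I(H, M) = H (I(H, M) = (-4 + H) + 4 = H)
18 + I(11, -9)*56 = 18 + 11*56 = 18 + 616 = 634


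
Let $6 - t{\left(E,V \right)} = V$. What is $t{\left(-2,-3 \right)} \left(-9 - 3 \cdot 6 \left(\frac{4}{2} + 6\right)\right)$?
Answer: $-1377$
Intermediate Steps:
$t{\left(E,V \right)} = 6 - V$
$t{\left(-2,-3 \right)} \left(-9 - 3 \cdot 6 \left(\frac{4}{2} + 6\right)\right) = \left(6 - -3\right) \left(-9 - 3 \cdot 6 \left(\frac{4}{2} + 6\right)\right) = \left(6 + 3\right) \left(-9 - 3 \cdot 6 \left(4 \cdot \frac{1}{2} + 6\right)\right) = 9 \left(-9 - 3 \cdot 6 \left(2 + 6\right)\right) = 9 \left(-9 - 3 \cdot 6 \cdot 8\right) = 9 \left(-9 - 144\right) = 9 \left(-153\right) = -1377$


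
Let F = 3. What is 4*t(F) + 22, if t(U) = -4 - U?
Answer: -6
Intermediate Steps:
4*t(F) + 22 = 4*(-4 - 1*3) + 22 = 4*(-4 - 3) + 22 = 4*(-7) + 22 = -28 + 22 = -6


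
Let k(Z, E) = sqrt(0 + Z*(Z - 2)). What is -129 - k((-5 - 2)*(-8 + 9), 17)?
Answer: -129 - 3*sqrt(7) ≈ -136.94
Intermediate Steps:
k(Z, E) = sqrt(Z*(-2 + Z)) (k(Z, E) = sqrt(0 + Z*(-2 + Z)) = sqrt(Z*(-2 + Z)))
-129 - k((-5 - 2)*(-8 + 9), 17) = -129 - sqrt(((-5 - 2)*(-8 + 9))*(-2 + (-5 - 2)*(-8 + 9))) = -129 - sqrt((-7*1)*(-2 - 7*1)) = -129 - sqrt(-7*(-2 - 7)) = -129 - sqrt(-7*(-9)) = -129 - sqrt(63) = -129 - 3*sqrt(7)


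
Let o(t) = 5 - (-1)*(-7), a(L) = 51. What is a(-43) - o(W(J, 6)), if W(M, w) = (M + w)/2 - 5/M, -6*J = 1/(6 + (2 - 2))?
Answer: 53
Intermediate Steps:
J = -1/36 (J = -1/(6*(6 + (2 - 2))) = -1/(6*(6 + 0)) = -⅙/6 = -⅙*⅙ = -1/36 ≈ -0.027778)
W(M, w) = M/2 + w/2 - 5/M (W(M, w) = (M + w)*(½) - 5/M = (M/2 + w/2) - 5/M = M/2 + w/2 - 5/M)
o(t) = -2 (o(t) = 5 - 1*7 = 5 - 7 = -2)
a(-43) - o(W(J, 6)) = 51 - 1*(-2) = 51 + 2 = 53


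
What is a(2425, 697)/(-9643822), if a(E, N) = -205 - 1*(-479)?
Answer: -137/4821911 ≈ -2.8412e-5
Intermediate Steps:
a(E, N) = 274 (a(E, N) = -205 + 479 = 274)
a(2425, 697)/(-9643822) = 274/(-9643822) = 274*(-1/9643822) = -137/4821911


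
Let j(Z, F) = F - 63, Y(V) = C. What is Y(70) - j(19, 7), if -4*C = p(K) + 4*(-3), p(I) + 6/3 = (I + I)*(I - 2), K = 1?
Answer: 60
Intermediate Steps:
p(I) = -2 + 2*I*(-2 + I) (p(I) = -2 + (I + I)*(I - 2) = -2 + (2*I)*(-2 + I) = -2 + 2*I*(-2 + I))
C = 4 (C = -((-2 - 4*1 + 2*1**2) + 4*(-3))/4 = -((-2 - 4 + 2*1) - 12)/4 = -((-2 - 4 + 2) - 12)/4 = -(-4 - 12)/4 = -1/4*(-16) = 4)
Y(V) = 4
j(Z, F) = -63 + F
Y(70) - j(19, 7) = 4 - (-63 + 7) = 4 - 1*(-56) = 4 + 56 = 60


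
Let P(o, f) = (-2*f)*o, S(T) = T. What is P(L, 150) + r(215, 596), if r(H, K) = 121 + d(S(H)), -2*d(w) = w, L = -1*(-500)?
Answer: -299973/2 ≈ -1.4999e+5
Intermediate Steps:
L = 500
d(w) = -w/2
r(H, K) = 121 - H/2
P(o, f) = -2*f*o
P(L, 150) + r(215, 596) = -2*150*500 + (121 - ½*215) = -150000 + (121 - 215/2) = -150000 + 27/2 = -299973/2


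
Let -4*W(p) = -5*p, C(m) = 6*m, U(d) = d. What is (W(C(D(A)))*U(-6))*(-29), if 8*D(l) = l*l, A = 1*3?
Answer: 11745/8 ≈ 1468.1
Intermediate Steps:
A = 3
D(l) = l**2/8 (D(l) = (l*l)/8 = l**2/8)
W(p) = 5*p/4 (W(p) = -(-5)*p/4 = 5*p/4)
(W(C(D(A)))*U(-6))*(-29) = ((5*(6*((1/8)*3**2))/4)*(-6))*(-29) = ((5*(6*((1/8)*9))/4)*(-6))*(-29) = ((5*(6*(9/8))/4)*(-6))*(-29) = (((5/4)*(27/4))*(-6))*(-29) = ((135/16)*(-6))*(-29) = -405/8*(-29) = 11745/8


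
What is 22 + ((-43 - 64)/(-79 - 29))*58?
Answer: 4291/54 ≈ 79.463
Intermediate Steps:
22 + ((-43 - 64)/(-79 - 29))*58 = 22 - 107/(-108)*58 = 22 - 107*(-1/108)*58 = 22 + (107/108)*58 = 22 + 3103/54 = 4291/54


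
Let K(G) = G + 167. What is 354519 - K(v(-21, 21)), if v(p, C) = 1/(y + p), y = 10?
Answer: 3897873/11 ≈ 3.5435e+5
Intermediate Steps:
v(p, C) = 1/(10 + p)
K(G) = 167 + G
354519 - K(v(-21, 21)) = 354519 - (167 + 1/(10 - 21)) = 354519 - (167 + 1/(-11)) = 354519 - (167 - 1/11) = 354519 - 1*1836/11 = 354519 - 1836/11 = 3897873/11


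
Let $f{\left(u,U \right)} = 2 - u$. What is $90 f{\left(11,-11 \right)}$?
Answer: $-810$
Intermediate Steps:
$90 f{\left(11,-11 \right)} = 90 \left(2 - 11\right) = 90 \left(-9\right) = -810$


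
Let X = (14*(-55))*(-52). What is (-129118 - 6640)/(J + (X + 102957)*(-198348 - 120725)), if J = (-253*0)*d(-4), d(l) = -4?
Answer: 135758/45626481781 ≈ 2.9754e-6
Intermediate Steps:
X = 40040 (X = -770*(-52) = 40040)
J = 0 (J = -253*0*(-4) = -23*0*(-4) = 0*(-4) = 0)
(-129118 - 6640)/(J + (X + 102957)*(-198348 - 120725)) = (-129118 - 6640)/(0 + (40040 + 102957)*(-198348 - 120725)) = -135758/(0 + 142997*(-319073)) = -135758/(0 - 45626481781) = -135758/(-45626481781) = -135758*(-1/45626481781) = 135758/45626481781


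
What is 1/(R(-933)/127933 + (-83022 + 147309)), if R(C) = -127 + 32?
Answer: 127933/8224428676 ≈ 1.5555e-5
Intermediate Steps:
R(C) = -95
1/(R(-933)/127933 + (-83022 + 147309)) = 1/(-95/127933 + (-83022 + 147309)) = 1/(-95*1/127933 + 64287) = 1/(-95/127933 + 64287) = 1/(8224428676/127933) = 127933/8224428676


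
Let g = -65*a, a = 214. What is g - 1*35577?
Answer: -49487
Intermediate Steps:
g = -13910 (g = -65*214 = -13910)
g - 1*35577 = -13910 - 1*35577 = -13910 - 35577 = -49487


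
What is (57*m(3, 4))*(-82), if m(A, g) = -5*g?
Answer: 93480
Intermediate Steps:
(57*m(3, 4))*(-82) = (57*(-5*4))*(-82) = (57*(-20))*(-82) = -1140*(-82) = 93480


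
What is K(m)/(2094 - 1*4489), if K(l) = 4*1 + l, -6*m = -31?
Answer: -11/2874 ≈ -0.0038274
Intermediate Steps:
m = 31/6 (m = -⅙*(-31) = 31/6 ≈ 5.1667)
K(l) = 4 + l
K(m)/(2094 - 1*4489) = (4 + 31/6)/(2094 - 1*4489) = 55/(6*(2094 - 4489)) = (55/6)/(-2395) = (55/6)*(-1/2395) = -11/2874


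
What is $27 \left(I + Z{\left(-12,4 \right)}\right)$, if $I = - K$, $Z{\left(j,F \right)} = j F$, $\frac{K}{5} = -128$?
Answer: $15984$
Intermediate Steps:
$K = -640$ ($K = 5 \left(-128\right) = -640$)
$Z{\left(j,F \right)} = F j$
$I = 640$ ($I = \left(-1\right) \left(-640\right) = 640$)
$27 \left(I + Z{\left(-12,4 \right)}\right) = 27 \left(640 + 4 \left(-12\right)\right) = 27 \left(640 - 48\right) = 27 \cdot 592 = 15984$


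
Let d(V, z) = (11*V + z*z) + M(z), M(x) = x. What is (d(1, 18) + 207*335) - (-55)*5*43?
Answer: 81523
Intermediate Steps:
d(V, z) = z + z² + 11*V (d(V, z) = (11*V + z*z) + z = (11*V + z²) + z = (z² + 11*V) + z = z + z² + 11*V)
(d(1, 18) + 207*335) - (-55)*5*43 = ((18 + 18² + 11*1) + 207*335) - (-55)*5*43 = ((18 + 324 + 11) + 69345) - 11*(-25)*43 = (353 + 69345) + 275*43 = 69698 + 11825 = 81523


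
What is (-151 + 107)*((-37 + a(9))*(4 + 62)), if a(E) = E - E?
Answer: 107448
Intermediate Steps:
a(E) = 0
(-151 + 107)*((-37 + a(9))*(4 + 62)) = (-151 + 107)*((-37 + 0)*(4 + 62)) = -(-1628)*66 = -44*(-2442) = 107448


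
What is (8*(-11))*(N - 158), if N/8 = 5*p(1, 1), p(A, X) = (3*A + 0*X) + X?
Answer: -176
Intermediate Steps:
p(A, X) = X + 3*A (p(A, X) = (3*A + 0) + X = 3*A + X = X + 3*A)
N = 160 (N = 8*(5*(1 + 3*1)) = 8*(5*(1 + 3)) = 8*(5*4) = 8*20 = 160)
(8*(-11))*(N - 158) = (8*(-11))*(160 - 158) = -88*2 = -176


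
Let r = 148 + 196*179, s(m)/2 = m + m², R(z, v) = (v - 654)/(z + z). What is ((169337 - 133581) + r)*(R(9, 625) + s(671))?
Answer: 576167109682/9 ≈ 6.4019e+10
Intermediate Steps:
R(z, v) = (-654 + v)/(2*z) (R(z, v) = (-654 + v)/((2*z)) = (-654 + v)*(1/(2*z)) = (-654 + v)/(2*z))
s(m) = 2*m + 2*m² (s(m) = 2*(m + m²) = 2*m + 2*m²)
r = 35232 (r = 148 + 35084 = 35232)
((169337 - 133581) + r)*(R(9, 625) + s(671)) = ((169337 - 133581) + 35232)*((½)*(-654 + 625)/9 + 2*671*(1 + 671)) = (35756 + 35232)*((½)*(⅑)*(-29) + 2*671*672) = 70988*(-29/18 + 901824) = 70988*(16232803/18) = 576167109682/9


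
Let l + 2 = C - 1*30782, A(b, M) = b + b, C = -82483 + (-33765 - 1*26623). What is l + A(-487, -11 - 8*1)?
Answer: -174629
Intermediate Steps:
C = -142871 (C = -82483 + (-33765 - 26623) = -82483 - 60388 = -142871)
A(b, M) = 2*b
l = -173655 (l = -2 + (-142871 - 1*30782) = -2 + (-142871 - 30782) = -2 - 173653 = -173655)
l + A(-487, -11 - 8*1) = -173655 + 2*(-487) = -173655 - 974 = -174629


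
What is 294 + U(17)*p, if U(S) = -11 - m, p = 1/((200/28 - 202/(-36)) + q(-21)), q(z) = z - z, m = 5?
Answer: 470442/1607 ≈ 292.75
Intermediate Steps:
q(z) = 0
p = 126/1607 (p = 1/((200/28 - 202/(-36)) + 0) = 1/((200*(1/28) - 202*(-1/36)) + 0) = 1/((50/7 + 101/18) + 0) = 1/(1607/126 + 0) = 1/(1607/126) = 126/1607 ≈ 0.078407)
U(S) = -16 (U(S) = -11 - 1*5 = -11 - 5 = -16)
294 + U(17)*p = 294 - 16*126/1607 = 294 - 2016/1607 = 470442/1607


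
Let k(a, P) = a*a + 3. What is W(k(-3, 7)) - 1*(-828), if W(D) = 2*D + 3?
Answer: 855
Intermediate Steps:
k(a, P) = 3 + a² (k(a, P) = a² + 3 = 3 + a²)
W(D) = 3 + 2*D
W(k(-3, 7)) - 1*(-828) = (3 + 2*(3 + (-3)²)) - 1*(-828) = (3 + 2*(3 + 9)) + 828 = (3 + 2*12) + 828 = (3 + 24) + 828 = 27 + 828 = 855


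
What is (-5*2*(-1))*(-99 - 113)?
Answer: -2120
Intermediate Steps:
(-5*2*(-1))*(-99 - 113) = -10*(-1)*(-212) = 10*(-212) = -2120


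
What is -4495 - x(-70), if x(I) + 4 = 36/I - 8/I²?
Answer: -5500843/1225 ≈ -4490.5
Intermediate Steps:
x(I) = -4 - 8/I² + 36/I (x(I) = -4 + (36/I - 8/I²) = -4 + (-8/I² + 36/I) = -4 - 8/I² + 36/I)
-4495 - x(-70) = -4495 - (-4 - 8/(-70)² + 36/(-70)) = -4495 - (-4 - 8*1/4900 + 36*(-1/70)) = -4495 - (-4 - 2/1225 - 18/35) = -4495 - 1*(-5532/1225) = -4495 + 5532/1225 = -5500843/1225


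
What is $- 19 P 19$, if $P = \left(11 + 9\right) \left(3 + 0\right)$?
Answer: $-21660$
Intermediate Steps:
$P = 60$ ($P = 20 \cdot 3 = 60$)
$- 19 P 19 = \left(-19\right) 60 \cdot 19 = \left(-1140\right) 19 = -21660$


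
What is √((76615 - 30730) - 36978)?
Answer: √8907 ≈ 94.377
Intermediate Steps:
√((76615 - 30730) - 36978) = √(45885 - 36978) = √8907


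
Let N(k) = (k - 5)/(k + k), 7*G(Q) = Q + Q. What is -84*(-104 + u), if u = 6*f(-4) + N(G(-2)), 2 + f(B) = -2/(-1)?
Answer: 16653/2 ≈ 8326.5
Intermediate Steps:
G(Q) = 2*Q/7 (G(Q) = (Q + Q)/7 = (2*Q)/7 = 2*Q/7)
N(k) = (-5 + k)/(2*k) (N(k) = (-5 + k)/((2*k)) = (-5 + k)*(1/(2*k)) = (-5 + k)/(2*k))
f(B) = 0 (f(B) = -2 - 2/(-1) = -2 - 2*(-1) = -2 + 2 = 0)
u = 39/8 (u = 6*0 + (-5 + (2/7)*(-2))/(2*(((2/7)*(-2)))) = 0 + (-5 - 4/7)/(2*(-4/7)) = 0 + (1/2)*(-7/4)*(-39/7) = 0 + 39/8 = 39/8 ≈ 4.8750)
-84*(-104 + u) = -84*(-104 + 39/8) = -84*(-793/8) = 16653/2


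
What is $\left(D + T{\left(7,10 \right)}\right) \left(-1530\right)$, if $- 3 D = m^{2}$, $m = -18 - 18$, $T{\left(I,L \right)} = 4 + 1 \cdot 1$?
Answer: $653310$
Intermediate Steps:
$T{\left(I,L \right)} = 5$ ($T{\left(I,L \right)} = 4 + 1 = 5$)
$m = -36$
$D = -432$ ($D = - \frac{\left(-36\right)^{2}}{3} = \left(- \frac{1}{3}\right) 1296 = -432$)
$\left(D + T{\left(7,10 \right)}\right) \left(-1530\right) = \left(-432 + 5\right) \left(-1530\right) = \left(-427\right) \left(-1530\right) = 653310$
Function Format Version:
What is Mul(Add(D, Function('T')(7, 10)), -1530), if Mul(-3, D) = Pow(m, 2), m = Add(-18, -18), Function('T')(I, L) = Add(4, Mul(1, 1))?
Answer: 653310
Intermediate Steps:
Function('T')(I, L) = 5 (Function('T')(I, L) = Add(4, 1) = 5)
m = -36
D = -432 (D = Mul(Rational(-1, 3), Pow(-36, 2)) = Mul(Rational(-1, 3), 1296) = -432)
Mul(Add(D, Function('T')(7, 10)), -1530) = Mul(Add(-432, 5), -1530) = Mul(-427, -1530) = 653310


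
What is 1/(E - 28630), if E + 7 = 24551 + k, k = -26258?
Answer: -1/30344 ≈ -3.2955e-5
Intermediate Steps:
E = -1714 (E = -7 + (24551 - 26258) = -7 - 1707 = -1714)
1/(E - 28630) = 1/(-1714 - 28630) = 1/(-30344) = -1/30344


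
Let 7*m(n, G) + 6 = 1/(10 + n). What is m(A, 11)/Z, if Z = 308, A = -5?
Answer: -29/10780 ≈ -0.0026902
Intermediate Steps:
m(n, G) = -6/7 + 1/(7*(10 + n))
m(A, 11)/Z = ((-59 - 6*(-5))/(7*(10 - 5)))/308 = ((⅐)*(-59 + 30)/5)*(1/308) = ((⅐)*(⅕)*(-29))*(1/308) = -29/35*1/308 = -29/10780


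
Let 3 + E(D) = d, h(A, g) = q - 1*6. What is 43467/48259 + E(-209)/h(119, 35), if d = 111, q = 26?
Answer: 1520328/241295 ≈ 6.3007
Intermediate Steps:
h(A, g) = 20 (h(A, g) = 26 - 1*6 = 26 - 6 = 20)
E(D) = 108 (E(D) = -3 + 111 = 108)
43467/48259 + E(-209)/h(119, 35) = 43467/48259 + 108/20 = 43467*(1/48259) + 108*(1/20) = 43467/48259 + 27/5 = 1520328/241295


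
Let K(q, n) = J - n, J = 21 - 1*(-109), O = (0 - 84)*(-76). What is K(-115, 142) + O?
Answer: 6372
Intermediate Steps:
O = 6384 (O = -84*(-76) = 6384)
J = 130 (J = 21 + 109 = 130)
K(q, n) = 130 - n
K(-115, 142) + O = (130 - 1*142) + 6384 = (130 - 142) + 6384 = -12 + 6384 = 6372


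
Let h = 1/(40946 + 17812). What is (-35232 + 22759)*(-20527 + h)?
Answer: 15044002924945/58758 ≈ 2.5603e+8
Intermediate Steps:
h = 1/58758 ≈ 1.7019e-5
(-35232 + 22759)*(-20527 + h) = (-35232 + 22759)*(-20527 + 1/58758) = -12473*(-1206125465/58758) = 15044002924945/58758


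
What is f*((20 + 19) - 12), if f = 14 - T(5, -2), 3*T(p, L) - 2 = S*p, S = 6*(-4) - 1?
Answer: 1485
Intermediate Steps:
S = -25 (S = -24 - 1 = -25)
T(p, L) = ⅔ - 25*p/3 (T(p, L) = ⅔ + (-25*p)/3 = ⅔ - 25*p/3)
f = 55 (f = 14 - (⅔ - 25/3*5) = 14 - (⅔ - 125/3) = 14 - 1*(-41) = 14 + 41 = 55)
f*((20 + 19) - 12) = 55*((20 + 19) - 12) = 55*(39 - 12) = 55*27 = 1485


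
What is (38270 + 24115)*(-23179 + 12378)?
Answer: -673820385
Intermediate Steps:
(38270 + 24115)*(-23179 + 12378) = 62385*(-10801) = -673820385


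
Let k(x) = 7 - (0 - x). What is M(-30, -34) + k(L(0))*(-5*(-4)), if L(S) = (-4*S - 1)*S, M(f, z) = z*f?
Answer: 1160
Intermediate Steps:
M(f, z) = f*z
L(S) = S*(-1 - 4*S) (L(S) = (-1 - 4*S)*S = S*(-1 - 4*S))
k(x) = 7 + x (k(x) = 7 - (-1)*x = 7 + x)
M(-30, -34) + k(L(0))*(-5*(-4)) = -30*(-34) + (7 - 1*0*(1 + 4*0))*(-5*(-4)) = 1020 + (7 - 1*0*(1 + 0))*20 = 1020 + (7 - 1*0*1)*20 = 1020 + (7 + 0)*20 = 1020 + 7*20 = 1020 + 140 = 1160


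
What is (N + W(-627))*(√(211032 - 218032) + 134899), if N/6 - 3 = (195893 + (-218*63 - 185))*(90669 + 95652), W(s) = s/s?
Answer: 27442971122244757 + 2034334659430*I*√70 ≈ 2.7443e+16 + 1.702e+13*I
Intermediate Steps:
W(s) = 1
N = 203433465942 (N = 18 + 6*((195893 + (-218*63 - 185))*(90669 + 95652)) = 18 + 6*((195893 + (-13734 - 185))*186321) = 18 + 6*((195893 - 13919)*186321) = 18 + 6*(181974*186321) = 18 + 6*33905577654 = 18 + 203433465924 = 203433465942)
(N + W(-627))*(√(211032 - 218032) + 134899) = (203433465942 + 1)*(√(211032 - 218032) + 134899) = 203433465943*(√(-7000) + 134899) = 203433465943*(10*I*√70 + 134899) = 203433465943*(134899 + 10*I*√70) = 27442971122244757 + 2034334659430*I*√70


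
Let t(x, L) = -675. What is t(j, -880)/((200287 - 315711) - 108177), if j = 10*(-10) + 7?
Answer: 675/223601 ≈ 0.0030188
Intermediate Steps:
j = -93 (j = -100 + 7 = -93)
t(j, -880)/((200287 - 315711) - 108177) = -675/((200287 - 315711) - 108177) = -675/(-115424 - 108177) = -675/(-223601) = -675*(-1/223601) = 675/223601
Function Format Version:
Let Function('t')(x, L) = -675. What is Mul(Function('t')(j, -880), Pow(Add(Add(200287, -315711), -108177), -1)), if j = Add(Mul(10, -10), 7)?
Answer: Rational(675, 223601) ≈ 0.0030188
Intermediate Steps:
j = -93 (j = Add(-100, 7) = -93)
Mul(Function('t')(j, -880), Pow(Add(Add(200287, -315711), -108177), -1)) = Mul(-675, Pow(Add(Add(200287, -315711), -108177), -1)) = Mul(-675, Pow(Add(-115424, -108177), -1)) = Mul(-675, Pow(-223601, -1)) = Mul(-675, Rational(-1, 223601)) = Rational(675, 223601)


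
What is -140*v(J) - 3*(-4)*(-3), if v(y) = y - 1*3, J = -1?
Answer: 524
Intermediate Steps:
v(y) = -3 + y (v(y) = y - 3 = -3 + y)
-140*v(J) - 3*(-4)*(-3) = -140*(-3 - 1) - 3*(-4)*(-3) = -140*(-4) + 12*(-3) = 560 - 36 = 524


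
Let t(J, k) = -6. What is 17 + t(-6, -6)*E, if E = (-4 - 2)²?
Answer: -199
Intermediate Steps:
E = 36 (E = (-6)² = 36)
17 + t(-6, -6)*E = 17 - 6*36 = 17 - 216 = -199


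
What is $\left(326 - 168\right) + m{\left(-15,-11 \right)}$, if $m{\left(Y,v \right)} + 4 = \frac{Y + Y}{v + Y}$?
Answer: $\frac{2017}{13} \approx 155.15$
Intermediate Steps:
$m{\left(Y,v \right)} = -4 + \frac{2 Y}{Y + v}$ ($m{\left(Y,v \right)} = -4 + \frac{Y + Y}{v + Y} = -4 + \frac{2 Y}{Y + v}$)
$\left(326 - 168\right) + m{\left(-15,-11 \right)} = \left(326 - 168\right) + \frac{2 \left(\left(-1\right) \left(-15\right) - -22\right)}{-15 - 11} = 158 + \frac{2 \left(15 + 22\right)}{-26} = 158 + 2 \left(- \frac{1}{26}\right) 37 = 158 - \frac{37}{13} = \frac{2017}{13}$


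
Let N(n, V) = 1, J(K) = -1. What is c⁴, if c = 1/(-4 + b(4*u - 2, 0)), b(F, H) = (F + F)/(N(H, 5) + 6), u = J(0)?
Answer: 2401/2560000 ≈ 0.00093789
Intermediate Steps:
u = -1
b(F, H) = 2*F/7 (b(F, H) = (F + F)/(1 + 6) = (2*F)/7 = (2*F)*(⅐) = 2*F/7)
c = -7/40 (c = 1/(-4 + 2*(4*(-1) - 2)/7) = 1/(-4 + 2*(-4 - 2)/7) = 1/(-4 + (2/7)*(-6)) = 1/(-4 - 12/7) = 1/(-40/7) = -7/40 ≈ -0.17500)
c⁴ = (-7/40)⁴ = 2401/2560000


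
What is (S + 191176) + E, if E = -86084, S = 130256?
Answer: 235348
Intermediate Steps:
(S + 191176) + E = (130256 + 191176) - 86084 = 321432 - 86084 = 235348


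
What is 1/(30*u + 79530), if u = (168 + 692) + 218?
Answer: 1/111870 ≈ 8.9390e-6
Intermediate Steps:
u = 1078 (u = 860 + 218 = 1078)
1/(30*u + 79530) = 1/(30*1078 + 79530) = 1/(32340 + 79530) = 1/111870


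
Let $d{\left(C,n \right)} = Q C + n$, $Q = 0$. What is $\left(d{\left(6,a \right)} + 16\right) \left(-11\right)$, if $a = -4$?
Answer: $-132$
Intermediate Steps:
$d{\left(C,n \right)} = n$ ($d{\left(C,n \right)} = 0 C + n = 0 + n = n$)
$\left(d{\left(6,a \right)} + 16\right) \left(-11\right) = \left(-4 + 16\right) \left(-11\right) = 12 \left(-11\right) = -132$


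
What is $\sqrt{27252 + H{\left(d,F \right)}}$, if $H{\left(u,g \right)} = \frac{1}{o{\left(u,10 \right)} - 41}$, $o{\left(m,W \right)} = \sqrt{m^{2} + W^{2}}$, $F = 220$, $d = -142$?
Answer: $\frac{\sqrt{-1117331 + 54504 \sqrt{5066}}}{\sqrt{-41 + 2 \sqrt{5066}}} \approx 165.08$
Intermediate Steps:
$o{\left(m,W \right)} = \sqrt{W^{2} + m^{2}}$
$H{\left(u,g \right)} = \frac{1}{-41 + \sqrt{100 + u^{2}}}$ ($H{\left(u,g \right)} = \frac{1}{\sqrt{10^{2} + u^{2}} - 41} = \frac{1}{\sqrt{100 + u^{2}} - 41} = \frac{1}{-41 + \sqrt{100 + u^{2}}}$)
$\sqrt{27252 + H{\left(d,F \right)}} = \sqrt{27252 + \frac{1}{-41 + \sqrt{100 + \left(-142\right)^{2}}}} = \sqrt{27252 + \frac{1}{-41 + \sqrt{100 + 20164}}} = \sqrt{27252 + \frac{1}{-41 + \sqrt{20264}}} = \sqrt{27252 + \frac{1}{-41 + 2 \sqrt{5066}}}$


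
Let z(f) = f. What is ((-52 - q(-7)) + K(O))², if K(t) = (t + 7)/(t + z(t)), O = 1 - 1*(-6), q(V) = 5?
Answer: 3136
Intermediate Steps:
O = 7 (O = 1 + 6 = 7)
K(t) = (7 + t)/(2*t) (K(t) = (t + 7)/(t + t) = (7 + t)/((2*t)) = (7 + t)*(1/(2*t)) = (7 + t)/(2*t))
((-52 - q(-7)) + K(O))² = ((-52 - 1*5) + (½)*(7 + 7)/7)² = ((-52 - 5) + (½)*(⅐)*14)² = (-57 + 1)² = (-56)² = 3136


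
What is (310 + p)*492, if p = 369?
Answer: 334068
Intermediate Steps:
(310 + p)*492 = (310 + 369)*492 = 679*492 = 334068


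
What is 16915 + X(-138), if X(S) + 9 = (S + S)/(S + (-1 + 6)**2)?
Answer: 1910654/113 ≈ 16908.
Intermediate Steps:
X(S) = -9 + 2*S/(25 + S) (X(S) = -9 + (S + S)/(S + (-1 + 6)**2) = -9 + (2*S)/(S + 5**2) = -9 + (2*S)/(S + 25) = -9 + (2*S)/(25 + S) = -9 + 2*S/(25 + S))
16915 + X(-138) = 16915 + (-225 - 7*(-138))/(25 - 138) = 16915 + (-225 + 966)/(-113) = 16915 - 1/113*741 = 16915 - 741/113 = 1910654/113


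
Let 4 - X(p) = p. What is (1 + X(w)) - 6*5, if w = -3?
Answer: -22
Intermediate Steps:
X(p) = 4 - p
(1 + X(w)) - 6*5 = (1 + (4 - 1*(-3))) - 6*5 = (1 + (4 + 3)) - 30 = (1 + 7) - 30 = 8 - 30 = -22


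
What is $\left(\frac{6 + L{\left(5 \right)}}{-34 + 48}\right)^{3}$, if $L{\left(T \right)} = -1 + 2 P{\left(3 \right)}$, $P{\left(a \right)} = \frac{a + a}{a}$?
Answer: $\frac{729}{2744} \approx 0.26567$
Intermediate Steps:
$P{\left(a \right)} = 2$ ($P{\left(a \right)} = \frac{2 a}{a} = 2$)
$L{\left(T \right)} = 3$ ($L{\left(T \right)} = -1 + 2 \cdot 2 = -1 + 4 = 3$)
$\left(\frac{6 + L{\left(5 \right)}}{-34 + 48}\right)^{3} = \left(\frac{6 + 3}{-34 + 48}\right)^{3} = \left(\frac{9}{14}\right)^{3} = \frac{729}{2744}$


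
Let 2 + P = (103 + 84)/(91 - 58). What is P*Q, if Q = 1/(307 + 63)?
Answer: 11/1110 ≈ 0.0099099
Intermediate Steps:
P = 11/3 (P = -2 + (103 + 84)/(91 - 58) = -2 + 187/33 = -2 + 187*(1/33) = -2 + 17/3 = 11/3 ≈ 3.6667)
Q = 1/370 ≈ 0.0027027
P*Q = (11/3)*(1/370) = 11/1110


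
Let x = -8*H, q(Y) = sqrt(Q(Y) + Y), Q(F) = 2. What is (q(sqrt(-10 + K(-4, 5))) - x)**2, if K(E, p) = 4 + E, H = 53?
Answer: (424 + sqrt(2 + I*sqrt(10)))**2 ≈ 1.8121e+5 + 794.5*I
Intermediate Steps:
q(Y) = sqrt(2 + Y)
x = -424 (x = -8*53 = -424)
(q(sqrt(-10 + K(-4, 5))) - x)**2 = (sqrt(2 + sqrt(-10 + (4 - 4))) - 1*(-424))**2 = (sqrt(2 + sqrt(-10 + 0)) + 424)**2 = (sqrt(2 + sqrt(-10)) + 424)**2 = (sqrt(2 + I*sqrt(10)) + 424)**2 = (424 + sqrt(2 + I*sqrt(10)))**2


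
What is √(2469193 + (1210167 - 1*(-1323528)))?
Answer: 2*√1250722 ≈ 2236.7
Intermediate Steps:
√(2469193 + (1210167 - 1*(-1323528))) = √(2469193 + (1210167 + 1323528)) = √(2469193 + 2533695) = √5002888 = 2*√1250722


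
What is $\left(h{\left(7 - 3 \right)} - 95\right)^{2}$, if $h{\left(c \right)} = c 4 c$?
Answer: $961$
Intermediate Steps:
$h{\left(c \right)} = 4 c^{2}$ ($h{\left(c \right)} = 4 c c = 4 c^{2}$)
$\left(h{\left(7 - 3 \right)} - 95\right)^{2} = \left(4 \left(7 - 3\right)^{2} - 95\right)^{2} = \left(4 \cdot 4^{2} - 95\right)^{2} = \left(4 \cdot 16 - 95\right)^{2} = \left(64 - 95\right)^{2} = \left(-31\right)^{2} = 961$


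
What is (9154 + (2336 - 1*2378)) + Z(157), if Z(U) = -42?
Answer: 9070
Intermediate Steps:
(9154 + (2336 - 1*2378)) + Z(157) = (9154 + (2336 - 1*2378)) - 42 = (9154 + (2336 - 2378)) - 42 = (9154 - 42) - 42 = 9112 - 42 = 9070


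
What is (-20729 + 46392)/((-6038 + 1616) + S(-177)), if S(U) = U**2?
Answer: 25663/26907 ≈ 0.95377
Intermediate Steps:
(-20729 + 46392)/((-6038 + 1616) + S(-177)) = (-20729 + 46392)/((-6038 + 1616) + (-177)**2) = 25663/(-4422 + 31329) = 25663/26907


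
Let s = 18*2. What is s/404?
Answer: 9/101 ≈ 0.089109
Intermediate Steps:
s = 36
s/404 = 36/404 = 36*(1/404) = 9/101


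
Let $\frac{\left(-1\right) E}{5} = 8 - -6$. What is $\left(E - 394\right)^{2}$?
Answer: $215296$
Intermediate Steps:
$E = -70$ ($E = - 5 \left(8 - -6\right) = - 5 \left(8 + 6\right) = \left(-5\right) 14 = -70$)
$\left(E - 394\right)^{2} = \left(-70 - 394\right)^{2} = \left(-464\right)^{2} = 215296$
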